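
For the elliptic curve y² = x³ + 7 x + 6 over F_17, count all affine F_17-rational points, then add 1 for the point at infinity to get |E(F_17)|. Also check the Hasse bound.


Affine points = {(4, 8), (4, 9), (5, 8), (5, 9), (6, 3), (6, 14), (8, 8), (8, 9), (9, 4), (9, 13), (12, 4), (12, 13), (13, 4), (13, 13), (14, 3), (14, 14), (15, 1), (15, 16), (16, 7), (16, 10)}; affine count = 20; |E(F_17)| = 21.

Discriminant check: Δ ∝ 4a³ + 27b² = 4·7³ + 27·6² = 4·343 + 27·36 ≡ 15 (mod 17). Nonzero ⇒ E is nonsingular.
For each x ∈ F_17, compute rhs = x³ + 7·x + 6 mod 17, then count y ∈ F_17 with y² ≡ rhs.
  x = 0: rhs = 6, matching y values: none (0 points).
  x = 1: rhs = 14, matching y values: none (0 points).
  x = 2: rhs = 11, matching y values: none (0 points).
  x = 3: rhs = 3, matching y values: none (0 points).
  x = 4: rhs = 13, matching y values: 8, 9 (2 points).
  x = 5: rhs = 13, matching y values: 8, 9 (2 points).
  x = 6: rhs = 9, matching y values: 3, 14 (2 points).
  x = 7: rhs = 7, matching y values: none (0 points).
  x = 8: rhs = 13, matching y values: 8, 9 (2 points).
  x = 9: rhs = 16, matching y values: 4, 13 (2 points).
  x = 10: rhs = 5, matching y values: none (0 points).
  x = 11: rhs = 3, matching y values: none (0 points).
  x = 12: rhs = 16, matching y values: 4, 13 (2 points).
  x = 13: rhs = 16, matching y values: 4, 13 (2 points).
  x = 14: rhs = 9, matching y values: 3, 14 (2 points).
  x = 15: rhs = 1, matching y values: 1, 16 (2 points).
  x = 16: rhs = 15, matching y values: 7, 10 (2 points).
Total affine count: 20.
Full point count |E(F_17)| = 20 + 1 = 21.
Hasse bound: |21 − (17+1)| = |3| = 3 ≤ 2√17 ≈ 8.2462 ✓.


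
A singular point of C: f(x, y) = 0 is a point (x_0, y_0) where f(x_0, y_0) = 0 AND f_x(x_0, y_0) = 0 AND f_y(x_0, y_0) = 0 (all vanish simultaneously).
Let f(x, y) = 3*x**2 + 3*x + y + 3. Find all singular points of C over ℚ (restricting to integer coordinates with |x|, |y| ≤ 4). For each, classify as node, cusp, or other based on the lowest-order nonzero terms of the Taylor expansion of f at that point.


No singular points in the scanned grid; C is smooth there.

Compute partial derivatives:
  f_x = 6*x + 3.
  f_y = 1.
f_y = 1 is a nonzero constant, so f_y never vanishes: no point (x, y) can satisfy f = f_x = f_y = 0. In particular no (x, y) ∈ {−4, ..., 4}² is singular; the curve is smooth.


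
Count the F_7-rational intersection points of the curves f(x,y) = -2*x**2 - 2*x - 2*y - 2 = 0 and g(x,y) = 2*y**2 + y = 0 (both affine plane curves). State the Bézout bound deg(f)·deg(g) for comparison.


Common zeros: {(2, 0), (4, 0)}; count = 2; Bézout bound = 4.

deg(f) = 2, deg(g) = 2, so Bézout bound = 4.
Scan x ∈ F_7. For each x, list the y ∈ F_7 with f(x, y) ≡ 0 and those with g(x, y) ≡ 0 (mod 7); the common zeros in that column are the intersection.
  x = 0: f ≡ 0 at y ∈ {6}; g ≡ 0 at y ∈ {0, 3}; common: ∅.
  x = 1: f ≡ 0 at y ∈ {4}; g ≡ 0 at y ∈ {0, 3}; common: ∅.
  x = 2: f ≡ 0 at y ∈ {0}; g ≡ 0 at y ∈ {0, 3}; common: {0}.
  x = 3: f ≡ 0 at y ∈ {1}; g ≡ 0 at y ∈ {0, 3}; common: ∅.
  x = 4: f ≡ 0 at y ∈ {0}; g ≡ 0 at y ∈ {0, 3}; common: {0}.
  x = 5: f ≡ 0 at y ∈ {4}; g ≡ 0 at y ∈ {0, 3}; common: ∅.
  x = 6: f ≡ 0 at y ∈ {6}; g ≡ 0 at y ∈ {0, 3}; common: ∅.
Collecting: common zeros = {(2, 0), (4, 0)}, so the count is 2.
Comparison with the Bézout bound: 2 ≤ 4 = deg(f)·deg(g), as expected for curves with no common component (the affine F_7-count falls short of the bound because intersections may lie at infinity, over extension fields, or carry multiplicity).


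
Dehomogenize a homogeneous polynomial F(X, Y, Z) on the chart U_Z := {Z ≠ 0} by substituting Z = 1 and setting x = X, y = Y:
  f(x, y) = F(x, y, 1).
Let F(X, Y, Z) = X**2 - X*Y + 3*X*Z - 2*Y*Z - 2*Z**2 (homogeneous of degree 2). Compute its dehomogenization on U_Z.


f(x, y) = x**2 - x*y + 3*x - 2*y - 2

On U_Z we set Z = 1. Each monomial c·X^i·Y^j·Z^k in F becomes c·x^i·y^j·1^k = c·x^i·y^j.
Substituting Z = 1: F(X, Y, 1) = x**2 - x*y + 3*x - 2*y - 2.
Note: deg(f) ≤ deg(F) = 2; strict inequality happens when F is divisible by Z (lost terms).


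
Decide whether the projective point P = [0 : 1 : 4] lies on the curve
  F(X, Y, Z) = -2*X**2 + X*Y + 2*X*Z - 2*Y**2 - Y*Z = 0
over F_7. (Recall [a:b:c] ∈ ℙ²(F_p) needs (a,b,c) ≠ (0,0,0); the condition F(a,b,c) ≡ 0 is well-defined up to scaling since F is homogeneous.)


F(0,1,4) ≡ 1 (mod 7); P is NOT on the curve.

Evaluate F(0, 1, 4) term-by-term (mod 7).
  -2*X**2 ↦ -2·0·1·1 = 0
  X*Y ↦ 1·0·1·1 = 0
  2*X*Z ↦ 2·0·1·4 = 0
  -2*Y**2 ↦ -2·1·1·1 = -2
  -Y*Z ↦ -1·1·1·4 = -4
Sum: F(0, 1, 4) = (0) + (0) + (0) + (-2) + (-4) = -6.
Reducing mod 7: -6 ≡ 1 (mod 7).
Since F(a, b, c) ≡ 1 ≠ 0 (mod 7), P does NOT lie on the curve.


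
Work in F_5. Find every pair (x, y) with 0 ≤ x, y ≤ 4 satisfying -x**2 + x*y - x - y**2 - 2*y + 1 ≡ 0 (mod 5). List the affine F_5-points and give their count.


Affine F_5-points: {(2, 0)}; count = 1.

For each of the 25 pairs (x, y) ∈ F_5², evaluate f(x, y) mod 5. Record the zeros.
  x = 0: [0↦1, 1↦3, 2↦3, 3↦1, 4↦2]  zeros at y ∈ ∅
  x = 1: [0↦4, 1↦2, 2↦3, 3↦2, 4↦4]  zeros at y ∈ ∅
  x = 2: [0↦0, 1↦4, 2↦1, 3↦1, 4↦4]  zeros at y ∈ {0}
  x = 3: [0↦4, 1↦4, 2↦2, 3↦3, 4↦2]  zeros at y ∈ ∅
  x = 4: [0↦1, 1↦2, 2↦1, 3↦3, 4↦3]  zeros at y ∈ ∅
Collecting zeros: affine points = {(2, 0)}.
Total count |C(F_5)_aff| = 1.


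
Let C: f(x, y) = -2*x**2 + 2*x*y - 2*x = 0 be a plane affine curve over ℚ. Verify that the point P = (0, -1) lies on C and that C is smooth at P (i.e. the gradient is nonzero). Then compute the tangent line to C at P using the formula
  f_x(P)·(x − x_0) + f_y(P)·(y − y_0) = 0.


Tangent line at P: -4*x = 0.

Step 1: f(0, -1) = 0, so P lies on C.
Step 2: partial derivatives
  f_x(x, y) = -4*x + 2*y - 2, f_y(x, y) = 2*x.
  f_x(P) = -4, f_y(P) = 0 (gradient nonzero, so P is smooth).
Step 3: tangent line at P: -4·(x − 0) + 0·(y − -1) = 0.
Expanding: -4*x = 0.


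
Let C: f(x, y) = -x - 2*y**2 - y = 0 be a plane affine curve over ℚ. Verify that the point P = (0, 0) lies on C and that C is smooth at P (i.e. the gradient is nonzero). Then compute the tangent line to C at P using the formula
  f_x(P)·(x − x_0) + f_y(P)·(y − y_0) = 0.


Tangent line at P: -x - y = 0.

Step 1: f(0, 0) = 0, so P lies on C.
Step 2: partial derivatives
  f_x(x, y) = -1, f_y(x, y) = -4*y - 1.
  f_x(P) = -1, f_y(P) = -1 (gradient nonzero, so P is smooth).
Step 3: tangent line at P: -1·(x − 0) + -1·(y − 0) = 0.
Expanding: -x - y = 0.


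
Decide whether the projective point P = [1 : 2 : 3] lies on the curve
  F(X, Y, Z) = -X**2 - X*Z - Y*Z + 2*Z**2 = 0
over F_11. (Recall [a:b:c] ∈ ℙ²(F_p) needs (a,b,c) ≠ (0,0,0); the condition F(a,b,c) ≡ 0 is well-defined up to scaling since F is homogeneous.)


F(1,2,3) ≡ 8 (mod 11); P is NOT on the curve.

Evaluate F(1, 2, 3) term-by-term (mod 11).
  -X**2 ↦ -1·1·1·1 = -1
  -X*Z ↦ -1·1·1·3 = -3
  -Y*Z ↦ -1·1·2·3 = -6
  2*Z**2 ↦ 2·1·1·9 = 18
Sum: F(1, 2, 3) = (-1) + (-3) + (-6) + (18) = 8.
Reducing mod 11: 8 ≡ 8 (mod 11).
Since F(a, b, c) ≡ 8 ≠ 0 (mod 11), P does NOT lie on the curve.


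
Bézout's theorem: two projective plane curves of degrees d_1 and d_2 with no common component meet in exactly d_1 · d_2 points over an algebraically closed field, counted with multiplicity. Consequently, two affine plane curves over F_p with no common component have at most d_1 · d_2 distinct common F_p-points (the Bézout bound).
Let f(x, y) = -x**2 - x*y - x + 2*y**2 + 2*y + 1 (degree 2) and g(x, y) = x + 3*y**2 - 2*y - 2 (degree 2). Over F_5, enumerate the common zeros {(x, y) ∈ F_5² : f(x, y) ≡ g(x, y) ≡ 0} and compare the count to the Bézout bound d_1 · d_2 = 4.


Common zeros: {(1, 3), (2, 0), (4, 2)}; count = 3; Bézout bound = 4.

deg(f) = 2, deg(g) = 2, so Bézout bound = 4.
Scan x ∈ F_5. For each x, list the y ∈ F_5 with f(x, y) ≡ 0 and those with g(x, y) ≡ 0 (mod 5); the common zeros in that column are the intersection.
  x = 0: f ≡ 0 at y ∈ {1, 3}; g ≡ 0 at y ∈ ∅; common: ∅.
  x = 1: f ≡ 0 at y ∈ {3, 4}; g ≡ 0 at y ∈ {1, 3}; common: {3}.
  x = 2: f ≡ 0 at y ∈ {0}; g ≡ 0 at y ∈ {0, 4}; common: {0}.
  x = 3: f ≡ 0 at y ∈ {1, 2}; g ≡ 0 at y ∈ ∅; common: ∅.
  x = 4: f ≡ 0 at y ∈ {2, 4}; g ≡ 0 at y ∈ {2}; common: {2}.
Collecting: common zeros = {(1, 3), (2, 0), (4, 2)}, so the count is 3.
Comparison with the Bézout bound: 3 ≤ 4 = deg(f)·deg(g), as expected for curves with no common component (the affine F_5-count falls short of the bound because intersections may lie at infinity, over extension fields, or carry multiplicity).


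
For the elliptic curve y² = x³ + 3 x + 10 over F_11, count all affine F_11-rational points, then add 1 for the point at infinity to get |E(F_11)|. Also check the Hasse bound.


Affine points = {(1, 5), (1, 6), (4, 3), (4, 8), (7, 0)}; affine count = 5; |E(F_11)| = 6.

Discriminant check: Δ ∝ 4a³ + 27b² = 4·3³ + 27·10² = 4·27 + 27·100 ≡ 3 (mod 11). Nonzero ⇒ E is nonsingular.
For each x ∈ F_11, compute rhs = x³ + 3·x + 10 mod 11, then count y ∈ F_11 with y² ≡ rhs.
  x = 0: rhs = 10, matching y values: none (0 points).
  x = 1: rhs = 3, matching y values: 5, 6 (2 points).
  x = 2: rhs = 2, matching y values: none (0 points).
  x = 3: rhs = 2, matching y values: none (0 points).
  x = 4: rhs = 9, matching y values: 3, 8 (2 points).
  x = 5: rhs = 7, matching y values: none (0 points).
  x = 6: rhs = 2, matching y values: none (0 points).
  x = 7: rhs = 0, matching y values: 0 (1 points).
  x = 8: rhs = 7, matching y values: none (0 points).
  x = 9: rhs = 7, matching y values: none (0 points).
  x = 10: rhs = 6, matching y values: none (0 points).
Total affine count: 5.
Full point count |E(F_11)| = 5 + 1 = 6.
Hasse bound: |6 − (11+1)| = |-6| = 6 ≤ 2√11 ≈ 6.6332 ✓.


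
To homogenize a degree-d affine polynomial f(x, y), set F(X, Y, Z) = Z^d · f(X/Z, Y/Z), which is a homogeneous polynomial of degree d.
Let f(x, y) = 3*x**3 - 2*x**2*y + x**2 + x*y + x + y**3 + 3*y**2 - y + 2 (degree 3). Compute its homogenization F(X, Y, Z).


F(X, Y, Z) = 3*X**3 - 2*X**2*Y + X**2*Z + X*Y*Z + X*Z**2 + Y**3 + 3*Y**2*Z - Y*Z**2 + 2*Z**3

deg(f) = 3.
Substitute x = X/Z, y = Y/Z into f, then multiply by Z^3.
  monomial 3·x^3·y^0 ↦ 3·X^3·Y^0·Z^0.
  monomial -2·x^2·y^1 ↦ -2·X^2·Y^1·Z^0.
  monomial 1·x^2·y^0 ↦ 1·X^2·Y^0·Z^1.
  monomial 1·x^1·y^1 ↦ 1·X^1·Y^1·Z^1.
  monomial 1·x^1·y^0 ↦ 1·X^1·Y^0·Z^2.
  monomial 1·x^0·y^3 ↦ 1·X^0·Y^3·Z^0.
  monomial 3·x^0·y^2 ↦ 3·X^0·Y^2·Z^1.
  monomial -1·x^0·y^1 ↦ -1·X^0·Y^1·Z^2.
  monomial 2·x^0·y^0 ↦ 2·X^0·Y^0·Z^3.
Collecting: F(X, Y, Z) = 3*X**3 - 2*X**2*Y + X**2*Z + X*Y*Z + X*Z**2 + Y**3 + 3*Y**2*Z - Y*Z**2 + 2*Z**3.


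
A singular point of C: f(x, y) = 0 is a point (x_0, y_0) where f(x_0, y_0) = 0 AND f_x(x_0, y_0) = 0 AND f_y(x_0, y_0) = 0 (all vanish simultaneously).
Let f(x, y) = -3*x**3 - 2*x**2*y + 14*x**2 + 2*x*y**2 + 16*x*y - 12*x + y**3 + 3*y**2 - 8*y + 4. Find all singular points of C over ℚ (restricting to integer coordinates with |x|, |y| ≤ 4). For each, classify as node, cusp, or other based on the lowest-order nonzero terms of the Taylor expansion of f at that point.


Singular points: {(2, -2)}; classification: cusp.

Compute partial derivatives:
  f_x = -9*x**2 - 4*x*y + 28*x + 2*y**2 + 16*y - 12.
  f_y = -2*x**2 + 4*x*y + 16*x + 3*y**2 + 6*y - 8.
Scan x_0 ∈ {−4, ..., 4}. For each x_0, f_y(x_0, y) is a polynomial in y; find its integer roots y ∈ {−4, ..., 4}, then test f_x and f at those candidates.
  x = -4: f_y(-4, y) = 3*y**2 - 10*y - 104; no integer root y with |y| ≤ 4.
  x = -3: f_y(-3, y) = 3*y**2 - 6*y - 74; no integer root y with |y| ≤ 4.
  x = -2: f_y(-2, y) = 3*y**2 - 2*y - 48; no integer root y with |y| ≤ 4.
  x = -1: f_y(-1, y) = 3*y**2 + 2*y - 26; no integer root y with |y| ≤ 4.
  x = 0: f_y(0, y) = 3*y**2 + 6*y - 8; no integer root y with |y| ≤ 4.
  x = 1: f_y(1, y) = 3*y**2 + 10*y + 6; no integer root y with |y| ≤ 4.
  x = 2: f_y(2, y) = 3*y**2 + 14*y + 16; vanishes at y ∈ {-2}. (2, -2): f_x = 0, f = 0 — SINGULAR.
  x = 3: f_y(3, y) = 3*y**2 + 18*y + 22; no integer root y with |y| ≤ 4.
  x = 4: f_y(4, y) = 3*y**2 + 22*y + 24; no integer root y with |y| ≤ 4.
Only singular point on the grid: (2, -2).
Classify: substitute x = 2 + u, y = -2 + v and expand: f = -3*u**3 - 2*u**2*v + 2*u*v**2 + v**3 + v**2.
No constant or linear terms (consistent with a singular point). Quadratic part: v**2. Cubic part: -3*u**3 - 2*u**2*v + 2*u*v**2 + v**3.
The quadratic part v**2 is a perfect square, so there is a single (double) tangent line v = 0, i.e. y = -2. Restricting the cubic part to that line (v = 0) leaves -3*u**3 ≠ 0, so f is not divisible by v and the branch is v² ≈ 3*u**3 to lowest order — this is a cusp.
Classification: cusp.


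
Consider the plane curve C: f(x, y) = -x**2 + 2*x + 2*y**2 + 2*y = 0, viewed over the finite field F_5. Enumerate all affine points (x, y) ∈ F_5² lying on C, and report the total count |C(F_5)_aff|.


Affine F_5-points: {(0, 0), (0, 4), (1, 1), (1, 3), (2, 0), (2, 4)}; count = 6.

For each of the 25 pairs (x, y) ∈ F_5², evaluate f(x, y) mod 5. Record the zeros.
  x = 0: [0↦0, 1↦4, 2↦2, 3↦4, 4↦0]  zeros at y ∈ {0, 4}
  x = 1: [0↦1, 1↦0, 2↦3, 3↦0, 4↦1]  zeros at y ∈ {1, 3}
  x = 2: [0↦0, 1↦4, 2↦2, 3↦4, 4↦0]  zeros at y ∈ {0, 4}
  x = 3: [0↦2, 1↦1, 2↦4, 3↦1, 4↦2]  zeros at y ∈ ∅
  x = 4: [0↦2, 1↦1, 2↦4, 3↦1, 4↦2]  zeros at y ∈ ∅
Collecting zeros: affine points = {(0, 0), (0, 4), (1, 1), (1, 3), (2, 0), (2, 4)}.
Total count |C(F_5)_aff| = 6.


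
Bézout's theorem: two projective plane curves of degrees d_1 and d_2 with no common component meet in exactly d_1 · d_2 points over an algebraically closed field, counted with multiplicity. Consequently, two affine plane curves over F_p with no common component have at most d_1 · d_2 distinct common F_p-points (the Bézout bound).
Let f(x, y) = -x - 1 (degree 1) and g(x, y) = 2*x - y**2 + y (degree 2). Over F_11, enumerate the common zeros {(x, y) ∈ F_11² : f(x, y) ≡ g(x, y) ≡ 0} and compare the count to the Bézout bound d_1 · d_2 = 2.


Common zeros: {(10, 5), (10, 7)}; count = 2; Bézout bound = 2.

deg(f) = 1, deg(g) = 2, so Bézout bound = 2.
Scan x ∈ F_11. For each x, list the y ∈ F_11 with f(x, y) ≡ 0 and those with g(x, y) ≡ 0 (mod 11); the common zeros in that column are the intersection.
  x = 0: f ≡ 0 at y ∈ ∅; g ≡ 0 at y ∈ {0, 1}; common: ∅.
  x = 1: f ≡ 0 at y ∈ ∅; g ≡ 0 at y ∈ {2, 10}; common: ∅.
  x = 2: f ≡ 0 at y ∈ ∅; g ≡ 0 at y ∈ ∅; common: ∅.
  x = 3: f ≡ 0 at y ∈ ∅; g ≡ 0 at y ∈ {3, 9}; common: ∅.
  x = 4: f ≡ 0 at y ∈ ∅; g ≡ 0 at y ∈ {6}; common: ∅.
  x = 5: f ≡ 0 at y ∈ ∅; g ≡ 0 at y ∈ ∅; common: ∅.
  x = 6: f ≡ 0 at y ∈ ∅; g ≡ 0 at y ∈ {4, 8}; common: ∅.
  x = 7: f ≡ 0 at y ∈ ∅; g ≡ 0 at y ∈ ∅; common: ∅.
  x = 8: f ≡ 0 at y ∈ ∅; g ≡ 0 at y ∈ ∅; common: ∅.
  x = 9: f ≡ 0 at y ∈ ∅; g ≡ 0 at y ∈ ∅; common: ∅.
  x = 10: f ≡ 0 at y ∈ {0, 1, 2, 3, 4, 5, 6, 7, 8, 9, 10}; g ≡ 0 at y ∈ {5, 7}; common: {5, 7}.
Collecting: common zeros = {(10, 5), (10, 7)}, so the count is 2.
Comparison with the Bézout bound: 2 ≤ 2 = deg(f)·deg(g), as expected for curves with no common component (the bound is attained).


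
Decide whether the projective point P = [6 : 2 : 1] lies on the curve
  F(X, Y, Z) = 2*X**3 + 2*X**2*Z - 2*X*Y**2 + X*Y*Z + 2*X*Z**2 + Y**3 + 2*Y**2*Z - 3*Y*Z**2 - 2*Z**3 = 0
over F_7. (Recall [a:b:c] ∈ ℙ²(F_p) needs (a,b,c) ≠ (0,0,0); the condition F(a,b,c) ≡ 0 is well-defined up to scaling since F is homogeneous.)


F(6,2,1) ≡ 5 (mod 7); P is NOT on the curve.

Evaluate F(6, 2, 1) term-by-term (mod 7).
  2*X**3 ↦ 2·216·1·1 = 432
  2*X**2*Z ↦ 2·36·1·1 = 72
  -2*X*Y**2 ↦ -2·6·4·1 = -48
  X*Y*Z ↦ 1·6·2·1 = 12
  2*X*Z**2 ↦ 2·6·1·1 = 12
  Y**3 ↦ 1·1·8·1 = 8
  2*Y**2*Z ↦ 2·1·4·1 = 8
  -3*Y*Z**2 ↦ -3·1·2·1 = -6
  -2*Z**3 ↦ -2·1·1·1 = -2
Sum: F(6, 2, 1) = (432) + (72) + (-48) + (12) + (12) + (8) + (8) + (-6) + (-2) = 488.
Reducing mod 7: 488 ≡ 5 (mod 7).
Since F(a, b, c) ≡ 5 ≠ 0 (mod 7), P does NOT lie on the curve.


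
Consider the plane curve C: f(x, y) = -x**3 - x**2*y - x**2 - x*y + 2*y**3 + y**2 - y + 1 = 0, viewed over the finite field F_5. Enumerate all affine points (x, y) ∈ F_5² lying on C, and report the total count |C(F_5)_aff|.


Affine F_5-points: {(2, 1), (2, 2), (2, 4), (3, 0), (3, 1)}; count = 5.

For each of the 25 pairs (x, y) ∈ F_5², evaluate f(x, y) mod 5. Record the zeros.
  x = 0: [0↦1, 1↦3, 2↦4, 3↦1, 4↦1]  zeros at y ∈ ∅
  x = 1: [0↦4, 1↦4, 2↦3, 3↦3, 4↦1]  zeros at y ∈ ∅
  x = 2: [0↦4, 1↦0, 2↦0, 3↦1, 4↦0]  zeros at y ∈ {1, 2, 4}
  x = 3: [0↦0, 1↦0, 2↦4, 3↦4, 4↦2]  zeros at y ∈ {0, 1}
  x = 4: [0↦1, 1↦3, 2↦4, 3↦1, 4↦1]  zeros at y ∈ ∅
Collecting zeros: affine points = {(2, 1), (2, 2), (2, 4), (3, 0), (3, 1)}.
Total count |C(F_5)_aff| = 5.


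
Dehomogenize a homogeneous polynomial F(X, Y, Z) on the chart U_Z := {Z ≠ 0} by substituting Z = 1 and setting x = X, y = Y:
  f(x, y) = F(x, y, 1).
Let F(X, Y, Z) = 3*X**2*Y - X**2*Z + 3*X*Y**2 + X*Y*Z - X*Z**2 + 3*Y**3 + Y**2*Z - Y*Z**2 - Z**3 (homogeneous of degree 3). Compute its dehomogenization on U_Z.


f(x, y) = 3*x**2*y - x**2 + 3*x*y**2 + x*y - x + 3*y**3 + y**2 - y - 1

On U_Z we set Z = 1. Each monomial c·X^i·Y^j·Z^k in F becomes c·x^i·y^j·1^k = c·x^i·y^j.
Substituting Z = 1: F(X, Y, 1) = 3*x**2*y - x**2 + 3*x*y**2 + x*y - x + 3*y**3 + y**2 - y - 1.
Note: deg(f) ≤ deg(F) = 3; strict inequality happens when F is divisible by Z (lost terms).


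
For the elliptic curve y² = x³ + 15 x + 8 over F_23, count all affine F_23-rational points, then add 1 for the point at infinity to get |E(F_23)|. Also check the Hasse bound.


Affine points = {(0, 10), (0, 13), (1, 1), (1, 22), (2, 0), (5, 1), (5, 22), (10, 10), (10, 13), (11, 3), (11, 20), (13, 10), (13, 13), (14, 8), (14, 15), (17, 1), (17, 22), (21, 4), (21, 19)}; affine count = 19; |E(F_23)| = 20.

Discriminant check: Δ ∝ 4a³ + 27b² = 4·15³ + 27·8² = 4·3375 + 27·64 ≡ 2 (mod 23). Nonzero ⇒ E is nonsingular.
For each x ∈ F_23, compute rhs = x³ + 15·x + 8 mod 23, then count y ∈ F_23 with y² ≡ rhs.
  x = 0: rhs = 8, matching y values: 10, 13 (2 points).
  x = 1: rhs = 1, matching y values: 1, 22 (2 points).
  x = 2: rhs = 0, matching y values: 0 (1 points).
  x = 3: rhs = 11, matching y values: none (0 points).
  x = 4: rhs = 17, matching y values: none (0 points).
  x = 5: rhs = 1, matching y values: 1, 22 (2 points).
  x = 6: rhs = 15, matching y values: none (0 points).
  x = 7: rhs = 19, matching y values: none (0 points).
  x = 8: rhs = 19, matching y values: none (0 points).
  x = 9: rhs = 21, matching y values: none (0 points).
  x = 10: rhs = 8, matching y values: 10, 13 (2 points).
  x = 11: rhs = 9, matching y values: 3, 20 (2 points).
  x = 12: rhs = 7, matching y values: none (0 points).
  x = 13: rhs = 8, matching y values: 10, 13 (2 points).
  x = 14: rhs = 18, matching y values: 8, 15 (2 points).
  x = 15: rhs = 20, matching y values: none (0 points).
  x = 16: rhs = 20, matching y values: none (0 points).
  x = 17: rhs = 1, matching y values: 1, 22 (2 points).
  x = 18: rhs = 15, matching y values: none (0 points).
  x = 19: rhs = 22, matching y values: none (0 points).
  x = 20: rhs = 5, matching y values: none (0 points).
  x = 21: rhs = 16, matching y values: 4, 19 (2 points).
  x = 22: rhs = 15, matching y values: none (0 points).
Total affine count: 19.
Full point count |E(F_23)| = 19 + 1 = 20.
Hasse bound: |20 − (23+1)| = |-4| = 4 ≤ 2√23 ≈ 9.5917 ✓.


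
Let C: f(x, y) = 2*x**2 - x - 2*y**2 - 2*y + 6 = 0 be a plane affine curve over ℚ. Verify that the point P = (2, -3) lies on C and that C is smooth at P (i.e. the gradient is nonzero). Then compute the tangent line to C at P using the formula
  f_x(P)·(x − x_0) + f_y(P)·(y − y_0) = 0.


Tangent line at P: 7*x + 10*y + 16 = 0.

Step 1: f(2, -3) = 0, so P lies on C.
Step 2: partial derivatives
  f_x(x, y) = 4*x - 1, f_y(x, y) = -4*y - 2.
  f_x(P) = 7, f_y(P) = 10 (gradient nonzero, so P is smooth).
Step 3: tangent line at P: 7·(x − 2) + 10·(y − -3) = 0.
Expanding: 7*x + 10*y + 16 = 0.


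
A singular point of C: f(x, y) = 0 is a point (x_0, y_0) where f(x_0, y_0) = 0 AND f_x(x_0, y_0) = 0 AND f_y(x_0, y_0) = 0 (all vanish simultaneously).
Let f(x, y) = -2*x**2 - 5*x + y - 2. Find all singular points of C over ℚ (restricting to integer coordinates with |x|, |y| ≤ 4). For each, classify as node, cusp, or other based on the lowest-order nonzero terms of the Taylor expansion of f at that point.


No singular points in the scanned grid; C is smooth there.

Compute partial derivatives:
  f_x = -4*x - 5.
  f_y = 1.
f_y = 1 is a nonzero constant, so f_y never vanishes: no point (x, y) can satisfy f = f_x = f_y = 0. In particular no (x, y) ∈ {−4, ..., 4}² is singular; the curve is smooth.


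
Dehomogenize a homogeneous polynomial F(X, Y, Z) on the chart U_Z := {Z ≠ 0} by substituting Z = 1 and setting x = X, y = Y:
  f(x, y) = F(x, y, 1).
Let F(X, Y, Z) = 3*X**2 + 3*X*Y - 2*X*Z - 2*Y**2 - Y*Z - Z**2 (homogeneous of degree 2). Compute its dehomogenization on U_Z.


f(x, y) = 3*x**2 + 3*x*y - 2*x - 2*y**2 - y - 1

On U_Z we set Z = 1. Each monomial c·X^i·Y^j·Z^k in F becomes c·x^i·y^j·1^k = c·x^i·y^j.
Substituting Z = 1: F(X, Y, 1) = 3*x**2 + 3*x*y - 2*x - 2*y**2 - y - 1.
Note: deg(f) ≤ deg(F) = 2; strict inequality happens when F is divisible by Z (lost terms).


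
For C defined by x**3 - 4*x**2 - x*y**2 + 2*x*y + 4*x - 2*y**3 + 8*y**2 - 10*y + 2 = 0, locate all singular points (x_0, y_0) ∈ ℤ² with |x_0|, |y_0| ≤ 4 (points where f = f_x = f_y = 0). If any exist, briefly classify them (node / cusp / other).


Singular points: {(1, 1)}; classification: node.

Compute partial derivatives:
  f_x = 3*x**2 - 8*x - y**2 + 2*y + 4.
  f_y = -2*x*y + 2*x - 6*y**2 + 16*y - 10.
Scan x_0 ∈ {−4, ..., 4}. For each x_0, f_y(x_0, y) is a polynomial in y; find its integer roots y ∈ {−4, ..., 4}, then test f_x and f at those candidates.
  x = -4: f_y(-4, y) = -6*y**2 + 24*y - 18; vanishes at y ∈ {1, 3}. (-4, 1): f_x = 85 ≠ 0; (-4, 3): f_x = 81 ≠ 0.
  x = -3: f_y(-3, y) = -6*y**2 + 22*y - 16; vanishes at y ∈ {1}. (-3, 1): f_x = 56 ≠ 0.
  x = -2: f_y(-2, y) = -6*y**2 + 20*y - 14; vanishes at y ∈ {1}. (-2, 1): f_x = 33 ≠ 0.
  x = -1: f_y(-1, y) = -6*y**2 + 18*y - 12; vanishes at y ∈ {1, 2}. (-1, 1): f_x = 16 ≠ 0; (-1, 2): f_x = 15 ≠ 0.
  x = 0: f_y(0, y) = -6*y**2 + 16*y - 10; vanishes at y ∈ {1}. (0, 1): f_x = 5 ≠ 0.
  x = 1: f_y(1, y) = -6*y**2 + 14*y - 8; vanishes at y ∈ {1}. (1, 1): f_x = 0, f = 0 — SINGULAR.
  x = 2: f_y(2, y) = -6*y**2 + 12*y - 6; vanishes at y ∈ {1}. (2, 1): f_x = 1 ≠ 0.
  x = 3: f_y(3, y) = -6*y**2 + 10*y - 4; vanishes at y ∈ {1}. (3, 1): f_x = 8 ≠ 0.
  x = 4: f_y(4, y) = -6*y**2 + 8*y - 2; vanishes at y ∈ {1}. (4, 1): f_x = 21 ≠ 0.
Only singular point on the grid: (1, 1).
Classify: substitute x = 1 + u, y = 1 + v and expand: f = u**3 - u**2 - u*v**2 - 2*v**3 + v**2.
No constant or linear terms (consistent with a singular point). Quadratic part: -u**2 + v**2. Cubic part: u**3 - u*v**2 - 2*v**3.
The quadratic part v**2 - u**2 = (v − u)(v + u) splits into two distinct linear factors, so there are two distinct tangent lines y − 1 = ±(x − 1) — this is a node (ordinary double point).
Classification: node.


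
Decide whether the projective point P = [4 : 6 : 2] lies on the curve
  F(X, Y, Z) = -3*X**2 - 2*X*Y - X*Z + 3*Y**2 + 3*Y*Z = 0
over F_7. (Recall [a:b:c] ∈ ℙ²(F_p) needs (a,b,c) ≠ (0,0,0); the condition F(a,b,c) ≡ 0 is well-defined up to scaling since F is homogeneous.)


F(4,6,2) ≡ 5 (mod 7); P is NOT on the curve.

Evaluate F(4, 6, 2) term-by-term (mod 7).
  -3*X**2 ↦ -3·16·1·1 = -48
  -2*X*Y ↦ -2·4·6·1 = -48
  -X*Z ↦ -1·4·1·2 = -8
  3*Y**2 ↦ 3·1·36·1 = 108
  3*Y*Z ↦ 3·1·6·2 = 36
Sum: F(4, 6, 2) = (-48) + (-48) + (-8) + (108) + (36) = 40.
Reducing mod 7: 40 ≡ 5 (mod 7).
Since F(a, b, c) ≡ 5 ≠ 0 (mod 7), P does NOT lie on the curve.


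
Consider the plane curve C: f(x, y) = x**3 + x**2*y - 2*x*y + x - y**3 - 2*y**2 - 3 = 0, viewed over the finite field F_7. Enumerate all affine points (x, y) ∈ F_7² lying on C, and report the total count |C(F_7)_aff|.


Affine F_7-points: {(1, 3), (2, 0), (2, 5), (3, 5), (4, 1), (4, 5), (4, 6), (5, 4)}; count = 8.

For each of the 49 pairs (x, y) ∈ F_7², evaluate f(x, y) mod 7. Record the zeros.
  x = 0: [0↦4, 1↦1, 2↦2, 3↦1, 4↦6, 5↦4, 6↦3]  zeros at y ∈ ∅
  x = 1: [0↦6, 1↦2, 2↦2, 3↦0, 4↦4, 5↦1, 6↦6]  zeros at y ∈ {3}
  x = 2: [0↦0, 1↦4, 2↦5, 3↦4, 4↦2, 5↦0, 6↦6]  zeros at y ∈ {0, 5}
  x = 3: [0↦6, 1↦6, 2↦3, 3↦5, 4↦6, 5↦0, 6↦2]  zeros at y ∈ {5}
  x = 4: [0↦2, 1↦0, 2↦2, 3↦2, 4↦1, 5↦0, 6↦0]  zeros at y ∈ {1, 5, 6}
  x = 5: [0↦1, 1↦6, 2↦1, 3↦1, 4↦0, 5↦6, 6↦6]  zeros at y ∈ {4}
  x = 6: [0↦2, 1↦2, 2↦6, 3↦1, 4↦2, 5↦3, 6↦5]  zeros at y ∈ ∅
Collecting zeros: affine points = {(1, 3), (2, 0), (2, 5), (3, 5), (4, 1), (4, 5), (4, 6), (5, 4)}.
Total count |C(F_7)_aff| = 8.


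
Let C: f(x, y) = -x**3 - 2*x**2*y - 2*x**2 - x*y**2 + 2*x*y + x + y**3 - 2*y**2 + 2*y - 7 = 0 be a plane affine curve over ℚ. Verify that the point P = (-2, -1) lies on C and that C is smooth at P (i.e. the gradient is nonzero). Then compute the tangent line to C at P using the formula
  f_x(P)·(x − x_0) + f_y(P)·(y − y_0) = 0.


Tangent line at P: -14*x - 7*y - 35 = 0.

Step 1: f(-2, -1) = 0, so P lies on C.
Step 2: partial derivatives
  f_x(x, y) = -3*x**2 - 4*x*y - 4*x - y**2 + 2*y + 1, f_y(x, y) = -2*x**2 - 2*x*y + 2*x + 3*y**2 - 4*y + 2.
  f_x(P) = -14, f_y(P) = -7 (gradient nonzero, so P is smooth).
Step 3: tangent line at P: -14·(x − -2) + -7·(y − -1) = 0.
Expanding: -14*x - 7*y - 35 = 0.


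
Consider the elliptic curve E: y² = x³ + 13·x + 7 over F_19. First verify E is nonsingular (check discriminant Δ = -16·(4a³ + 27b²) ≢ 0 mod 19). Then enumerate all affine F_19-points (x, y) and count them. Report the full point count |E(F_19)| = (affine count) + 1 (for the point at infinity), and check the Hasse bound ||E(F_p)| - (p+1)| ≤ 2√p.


Affine points = {(0, 8), (0, 11), (3, 4), (3, 15), (4, 3), (4, 16), (5, 8), (5, 11), (6, 4), (6, 15), (7, 2), (7, 17), (9, 6), (9, 13), (10, 4), (10, 15), (13, 6), (13, 13), (14, 8), (14, 11), (15, 9), (15, 10), (16, 6), (16, 13), (17, 7), (17, 12)}; affine count = 26; |E(F_19)| = 27.

Discriminant check: Δ ∝ 4a³ + 27b² = 4·13³ + 27·7² = 4·2197 + 27·49 ≡ 3 (mod 19). Nonzero ⇒ E is nonsingular.
For each x ∈ F_19, compute rhs = x³ + 13·x + 7 mod 19, then count y ∈ F_19 with y² ≡ rhs.
  x = 0: rhs = 7, matching y values: 8, 11 (2 points).
  x = 1: rhs = 2, matching y values: none (0 points).
  x = 2: rhs = 3, matching y values: none (0 points).
  x = 3: rhs = 16, matching y values: 4, 15 (2 points).
  x = 4: rhs = 9, matching y values: 3, 16 (2 points).
  x = 5: rhs = 7, matching y values: 8, 11 (2 points).
  x = 6: rhs = 16, matching y values: 4, 15 (2 points).
  x = 7: rhs = 4, matching y values: 2, 17 (2 points).
  x = 8: rhs = 15, matching y values: none (0 points).
  x = 9: rhs = 17, matching y values: 6, 13 (2 points).
  x = 10: rhs = 16, matching y values: 4, 15 (2 points).
  x = 11: rhs = 18, matching y values: none (0 points).
  x = 12: rhs = 10, matching y values: none (0 points).
  x = 13: rhs = 17, matching y values: 6, 13 (2 points).
  x = 14: rhs = 7, matching y values: 8, 11 (2 points).
  x = 15: rhs = 5, matching y values: 9, 10 (2 points).
  x = 16: rhs = 17, matching y values: 6, 13 (2 points).
  x = 17: rhs = 11, matching y values: 7, 12 (2 points).
  x = 18: rhs = 12, matching y values: none (0 points).
Total affine count: 26.
Full point count |E(F_19)| = 26 + 1 = 27.
Hasse bound: |27 − (19+1)| = |7| = 7 ≤ 2√19 ≈ 8.7178 ✓.


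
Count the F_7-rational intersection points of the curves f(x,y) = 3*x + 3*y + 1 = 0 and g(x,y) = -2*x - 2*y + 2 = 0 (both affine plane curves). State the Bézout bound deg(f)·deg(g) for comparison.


Common zeros: ∅; count = 0; Bézout bound = 1.

deg(f) = 1, deg(g) = 1, so Bézout bound = 1.
Scan x ∈ F_7. For each x, list the y ∈ F_7 with f(x, y) ≡ 0 and those with g(x, y) ≡ 0 (mod 7); the common zeros in that column are the intersection.
  x = 0: f ≡ 0 at y ∈ {2}; g ≡ 0 at y ∈ {1}; common: ∅.
  x = 1: f ≡ 0 at y ∈ {1}; g ≡ 0 at y ∈ {0}; common: ∅.
  x = 2: f ≡ 0 at y ∈ {0}; g ≡ 0 at y ∈ {6}; common: ∅.
  x = 3: f ≡ 0 at y ∈ {6}; g ≡ 0 at y ∈ {5}; common: ∅.
  x = 4: f ≡ 0 at y ∈ {5}; g ≡ 0 at y ∈ {4}; common: ∅.
  x = 5: f ≡ 0 at y ∈ {4}; g ≡ 0 at y ∈ {3}; common: ∅.
  x = 6: f ≡ 0 at y ∈ {3}; g ≡ 0 at y ∈ {2}; common: ∅.
Collecting: common zeros = ∅, so the count is 0.
Comparison with the Bézout bound: 0 ≤ 1 = deg(f)·deg(g), as expected for curves with no common component (the affine F_7-count falls short of the bound because intersections may lie at infinity, over extension fields, or carry multiplicity).


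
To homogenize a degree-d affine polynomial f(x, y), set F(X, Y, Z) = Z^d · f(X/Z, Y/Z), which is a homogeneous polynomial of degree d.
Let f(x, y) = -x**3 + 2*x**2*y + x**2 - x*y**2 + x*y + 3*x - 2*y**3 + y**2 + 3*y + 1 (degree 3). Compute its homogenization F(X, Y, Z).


F(X, Y, Z) = -X**3 + 2*X**2*Y + X**2*Z - X*Y**2 + X*Y*Z + 3*X*Z**2 - 2*Y**3 + Y**2*Z + 3*Y*Z**2 + Z**3

deg(f) = 3.
Substitute x = X/Z, y = Y/Z into f, then multiply by Z^3.
  monomial -1·x^3·y^0 ↦ -1·X^3·Y^0·Z^0.
  monomial 2·x^2·y^1 ↦ 2·X^2·Y^1·Z^0.
  monomial 1·x^2·y^0 ↦ 1·X^2·Y^0·Z^1.
  monomial -1·x^1·y^2 ↦ -1·X^1·Y^2·Z^0.
  monomial 1·x^1·y^1 ↦ 1·X^1·Y^1·Z^1.
  monomial 3·x^1·y^0 ↦ 3·X^1·Y^0·Z^2.
  monomial -2·x^0·y^3 ↦ -2·X^0·Y^3·Z^0.
  monomial 1·x^0·y^2 ↦ 1·X^0·Y^2·Z^1.
  monomial 3·x^0·y^1 ↦ 3·X^0·Y^1·Z^2.
  monomial 1·x^0·y^0 ↦ 1·X^0·Y^0·Z^3.
Collecting: F(X, Y, Z) = -X**3 + 2*X**2*Y + X**2*Z - X*Y**2 + X*Y*Z + 3*X*Z**2 - 2*Y**3 + Y**2*Z + 3*Y*Z**2 + Z**3.


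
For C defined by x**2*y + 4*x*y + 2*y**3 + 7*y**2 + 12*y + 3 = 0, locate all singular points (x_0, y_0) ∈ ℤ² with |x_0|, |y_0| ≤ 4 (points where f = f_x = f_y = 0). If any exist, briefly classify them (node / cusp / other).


Singular points: {(-2, -1)}; classification: node.

Compute partial derivatives:
  f_x = 2*x*y + 4*y.
  f_y = x**2 + 4*x + 6*y**2 + 14*y + 12.
Scan x_0 ∈ {−4, ..., 4}. For each x_0, f_y(x_0, y) is a polynomial in y; find its integer roots y ∈ {−4, ..., 4}, then test f_x and f at those candidates.
  x = -4: f_y(-4, y) = 6*y**2 + 14*y + 12; no integer root y with |y| ≤ 4.
  x = -3: f_y(-3, y) = 6*y**2 + 14*y + 9; no integer root y with |y| ≤ 4.
  x = -2: f_y(-2, y) = 6*y**2 + 14*y + 8; vanishes at y ∈ {-1}. (-2, -1): f_x = 0, f = 0 — SINGULAR.
  x = -1: f_y(-1, y) = 6*y**2 + 14*y + 9; no integer root y with |y| ≤ 4.
  x = 0: f_y(0, y) = 6*y**2 + 14*y + 12; no integer root y with |y| ≤ 4.
  x = 1: f_y(1, y) = 6*y**2 + 14*y + 17; no integer root y with |y| ≤ 4.
  x = 2: f_y(2, y) = 6*y**2 + 14*y + 24; no integer root y with |y| ≤ 4.
  x = 3: f_y(3, y) = 6*y**2 + 14*y + 33; no integer root y with |y| ≤ 4.
  x = 4: f_y(4, y) = 6*y**2 + 14*y + 44; no integer root y with |y| ≤ 4.
Only singular point on the grid: (-2, -1).
Classify: substitute x = -2 + u, y = -1 + v and expand: f = u**2*v - u**2 + 2*v**3 + v**2.
No constant or linear terms (consistent with a singular point). Quadratic part: -u**2 + v**2. Cubic part: u**2*v + 2*v**3.
The quadratic part v**2 - u**2 = (v − u)(v + u) splits into two distinct linear factors, so there are two distinct tangent lines y − -1 = ±(x − -2) — this is a node (ordinary double point).
Classification: node.


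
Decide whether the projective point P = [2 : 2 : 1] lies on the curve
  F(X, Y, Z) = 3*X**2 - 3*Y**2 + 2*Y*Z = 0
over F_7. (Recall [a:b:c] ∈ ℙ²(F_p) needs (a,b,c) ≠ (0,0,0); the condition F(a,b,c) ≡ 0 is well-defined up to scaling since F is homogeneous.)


F(2,2,1) ≡ 4 (mod 7); P is NOT on the curve.

Evaluate F(2, 2, 1) term-by-term (mod 7).
  3*X**2 ↦ 3·4·1·1 = 12
  -3*Y**2 ↦ -3·1·4·1 = -12
  2*Y*Z ↦ 2·1·2·1 = 4
Sum: F(2, 2, 1) = (12) + (-12) + (4) = 4.
Reducing mod 7: 4 ≡ 4 (mod 7).
Since F(a, b, c) ≡ 4 ≠ 0 (mod 7), P does NOT lie on the curve.


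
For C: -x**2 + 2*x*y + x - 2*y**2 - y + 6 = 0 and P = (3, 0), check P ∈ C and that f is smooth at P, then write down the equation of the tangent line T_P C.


Tangent line at P: -5*x + 5*y + 15 = 0.

Step 1: f(3, 0) = 0, so P lies on C.
Step 2: partial derivatives
  f_x(x, y) = -2*x + 2*y + 1, f_y(x, y) = 2*x - 4*y - 1.
  f_x(P) = -5, f_y(P) = 5 (gradient nonzero, so P is smooth).
Step 3: tangent line at P: -5·(x − 3) + 5·(y − 0) = 0.
Expanding: -5*x + 5*y + 15 = 0.


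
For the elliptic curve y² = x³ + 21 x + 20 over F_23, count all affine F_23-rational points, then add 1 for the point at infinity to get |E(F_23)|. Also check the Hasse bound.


Affine points = {(2, 1), (2, 22), (3, 8), (3, 15), (7, 2), (7, 21), (9, 8), (9, 15), (11, 8), (11, 15), (13, 11), (13, 12), (16, 6), (16, 17), (17, 0), (21, 4), (21, 19)}; affine count = 17; |E(F_23)| = 18.

Discriminant check: Δ ∝ 4a³ + 27b² = 4·21³ + 27·20² = 4·9261 + 27·400 ≡ 4 (mod 23). Nonzero ⇒ E is nonsingular.
For each x ∈ F_23, compute rhs = x³ + 21·x + 20 mod 23, then count y ∈ F_23 with y² ≡ rhs.
  x = 0: rhs = 20, matching y values: none (0 points).
  x = 1: rhs = 19, matching y values: none (0 points).
  x = 2: rhs = 1, matching y values: 1, 22 (2 points).
  x = 3: rhs = 18, matching y values: 8, 15 (2 points).
  x = 4: rhs = 7, matching y values: none (0 points).
  x = 5: rhs = 20, matching y values: none (0 points).
  x = 6: rhs = 17, matching y values: none (0 points).
  x = 7: rhs = 4, matching y values: 2, 21 (2 points).
  x = 8: rhs = 10, matching y values: none (0 points).
  x = 9: rhs = 18, matching y values: 8, 15 (2 points).
  x = 10: rhs = 11, matching y values: none (0 points).
  x = 11: rhs = 18, matching y values: 8, 15 (2 points).
  x = 12: rhs = 22, matching y values: none (0 points).
  x = 13: rhs = 6, matching y values: 11, 12 (2 points).
  x = 14: rhs = 22, matching y values: none (0 points).
  x = 15: rhs = 7, matching y values: none (0 points).
  x = 16: rhs = 13, matching y values: 6, 17 (2 points).
  x = 17: rhs = 0, matching y values: 0 (1 points).
  x = 18: rhs = 20, matching y values: none (0 points).
  x = 19: rhs = 10, matching y values: none (0 points).
  x = 20: rhs = 22, matching y values: none (0 points).
  x = 21: rhs = 16, matching y values: 4, 19 (2 points).
  x = 22: rhs = 21, matching y values: none (0 points).
Total affine count: 17.
Full point count |E(F_23)| = 17 + 1 = 18.
Hasse bound: |18 − (23+1)| = |-6| = 6 ≤ 2√23 ≈ 9.5917 ✓.


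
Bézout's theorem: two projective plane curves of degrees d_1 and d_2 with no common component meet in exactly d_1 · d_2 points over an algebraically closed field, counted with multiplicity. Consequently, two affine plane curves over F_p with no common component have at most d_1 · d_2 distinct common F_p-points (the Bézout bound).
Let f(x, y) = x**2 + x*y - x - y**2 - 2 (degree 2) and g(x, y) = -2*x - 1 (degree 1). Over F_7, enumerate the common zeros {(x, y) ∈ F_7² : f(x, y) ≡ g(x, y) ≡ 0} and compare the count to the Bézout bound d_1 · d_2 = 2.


Common zeros: {(3, 4), (3, 6)}; count = 2; Bézout bound = 2.

deg(f) = 2, deg(g) = 1, so Bézout bound = 2.
Scan x ∈ F_7. For each x, list the y ∈ F_7 with f(x, y) ≡ 0 and those with g(x, y) ≡ 0 (mod 7); the common zeros in that column are the intersection.
  x = 0: f ≡ 0 at y ∈ ∅; g ≡ 0 at y ∈ ∅; common: ∅.
  x = 1: f ≡ 0 at y ∈ {4}; g ≡ 0 at y ∈ ∅; common: ∅.
  x = 2: f ≡ 0 at y ∈ {0, 2}; g ≡ 0 at y ∈ ∅; common: ∅.
  x = 3: f ≡ 0 at y ∈ {4, 6}; g ≡ 0 at y ∈ {0, 1, 2, 3, 4, 5, 6}; common: {4, 6}.
  x = 4: f ≡ 0 at y ∈ {2}; g ≡ 0 at y ∈ ∅; common: ∅.
  x = 5: f ≡ 0 at y ∈ ∅; g ≡ 0 at y ∈ ∅; common: ∅.
  x = 6: f ≡ 0 at y ∈ {0, 6}; g ≡ 0 at y ∈ ∅; common: ∅.
Collecting: common zeros = {(3, 4), (3, 6)}, so the count is 2.
Comparison with the Bézout bound: 2 ≤ 2 = deg(f)·deg(g), as expected for curves with no common component (the bound is attained).


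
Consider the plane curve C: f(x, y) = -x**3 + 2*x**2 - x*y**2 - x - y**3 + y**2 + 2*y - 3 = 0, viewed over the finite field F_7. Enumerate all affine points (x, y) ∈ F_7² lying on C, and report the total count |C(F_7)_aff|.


Affine F_7-points: {(1, 2), (2, 3), (2, 4), (2, 6), (5, 3), (5, 4)}; count = 6.

For each of the 49 pairs (x, y) ∈ F_7², evaluate f(x, y) mod 7. Record the zeros.
  x = 0: [0↦4, 1↦6, 2↦4, 3↦6, 4↦6, 5↦5, 6↦4]  zeros at y ∈ ∅
  x = 1: [0↦4, 1↦5, 2↦0, 3↦4, 4↦4, 5↦1, 6↦3]  zeros at y ∈ {2}
  x = 2: [0↦2, 1↦2, 2↦1, 3↦0, 4↦0, 5↦2, 6↦0]  zeros at y ∈ {3, 4, 6}
  x = 3: [0↦6, 1↦5, 2↦1, 3↦2, 4↦2, 5↦2, 6↦3]  zeros at y ∈ ∅
  x = 4: [0↦3, 1↦1, 2↦1, 3↦4, 4↦4, 5↦2, 6↦6]  zeros at y ∈ ∅
  x = 5: [0↦1, 1↦5, 2↦2, 3↦0, 4↦0, 5↦3, 6↦3]  zeros at y ∈ {3, 4}
  x = 6: [0↦1, 1↦4, 2↦5, 3↦5, 4↦5, 5↦6, 6↦2]  zeros at y ∈ ∅
Collecting zeros: affine points = {(1, 2), (2, 3), (2, 4), (2, 6), (5, 3), (5, 4)}.
Total count |C(F_7)_aff| = 6.


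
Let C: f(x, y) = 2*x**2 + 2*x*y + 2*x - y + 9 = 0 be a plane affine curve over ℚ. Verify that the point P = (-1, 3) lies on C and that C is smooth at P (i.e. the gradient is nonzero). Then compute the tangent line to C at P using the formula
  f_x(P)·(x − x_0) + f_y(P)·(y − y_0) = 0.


Tangent line at P: 4*x - 3*y + 13 = 0.

Step 1: f(-1, 3) = 0, so P lies on C.
Step 2: partial derivatives
  f_x(x, y) = 4*x + 2*y + 2, f_y(x, y) = 2*x - 1.
  f_x(P) = 4, f_y(P) = -3 (gradient nonzero, so P is smooth).
Step 3: tangent line at P: 4·(x − -1) + -3·(y − 3) = 0.
Expanding: 4*x - 3*y + 13 = 0.


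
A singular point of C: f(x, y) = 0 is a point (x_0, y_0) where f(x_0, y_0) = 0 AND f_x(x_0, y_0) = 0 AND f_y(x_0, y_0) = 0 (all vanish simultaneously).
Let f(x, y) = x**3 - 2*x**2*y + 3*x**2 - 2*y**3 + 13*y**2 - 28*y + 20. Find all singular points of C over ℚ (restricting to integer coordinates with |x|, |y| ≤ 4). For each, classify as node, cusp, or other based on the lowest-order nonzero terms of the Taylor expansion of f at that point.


Singular points: {(0, 2)}; classification: node.

Compute partial derivatives:
  f_x = 3*x**2 - 4*x*y + 6*x.
  f_y = -2*x**2 - 6*y**2 + 26*y - 28.
Scan x_0 ∈ {−4, ..., 4}. For each x_0, f_y(x_0, y) is a polynomial in y; find its integer roots y ∈ {−4, ..., 4}, then test f_x and f at those candidates.
  x = -4: f_y(-4, y) = -6*y**2 + 26*y - 60; no integer root y with |y| ≤ 4.
  x = -3: f_y(-3, y) = -6*y**2 + 26*y - 46; no integer root y with |y| ≤ 4.
  x = -2: f_y(-2, y) = -6*y**2 + 26*y - 36; no integer root y with |y| ≤ 4.
  x = -1: f_y(-1, y) = -6*y**2 + 26*y - 30; no integer root y with |y| ≤ 4.
  x = 0: f_y(0, y) = -6*y**2 + 26*y - 28; vanishes at y ∈ {2}. (0, 2): f_x = 0, f = 0 — SINGULAR.
  x = 1: f_y(1, y) = -6*y**2 + 26*y - 30; no integer root y with |y| ≤ 4.
  x = 2: f_y(2, y) = -6*y**2 + 26*y - 36; no integer root y with |y| ≤ 4.
  x = 3: f_y(3, y) = -6*y**2 + 26*y - 46; no integer root y with |y| ≤ 4.
  x = 4: f_y(4, y) = -6*y**2 + 26*y - 60; no integer root y with |y| ≤ 4.
Only singular point on the grid: (0, 2).
Classify: substitute x = 0 + u, y = 2 + v and expand: f = u**3 - 2*u**2*v - u**2 - 2*v**3 + v**2.
No constant or linear terms (consistent with a singular point). Quadratic part: -u**2 + v**2. Cubic part: u**3 - 2*u**2*v - 2*v**3.
The quadratic part v**2 - u**2 = (v − u)(v + u) splits into two distinct linear factors, so there are two distinct tangent lines y − 2 = ±(x − 0) — this is a node (ordinary double point).
Classification: node.
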